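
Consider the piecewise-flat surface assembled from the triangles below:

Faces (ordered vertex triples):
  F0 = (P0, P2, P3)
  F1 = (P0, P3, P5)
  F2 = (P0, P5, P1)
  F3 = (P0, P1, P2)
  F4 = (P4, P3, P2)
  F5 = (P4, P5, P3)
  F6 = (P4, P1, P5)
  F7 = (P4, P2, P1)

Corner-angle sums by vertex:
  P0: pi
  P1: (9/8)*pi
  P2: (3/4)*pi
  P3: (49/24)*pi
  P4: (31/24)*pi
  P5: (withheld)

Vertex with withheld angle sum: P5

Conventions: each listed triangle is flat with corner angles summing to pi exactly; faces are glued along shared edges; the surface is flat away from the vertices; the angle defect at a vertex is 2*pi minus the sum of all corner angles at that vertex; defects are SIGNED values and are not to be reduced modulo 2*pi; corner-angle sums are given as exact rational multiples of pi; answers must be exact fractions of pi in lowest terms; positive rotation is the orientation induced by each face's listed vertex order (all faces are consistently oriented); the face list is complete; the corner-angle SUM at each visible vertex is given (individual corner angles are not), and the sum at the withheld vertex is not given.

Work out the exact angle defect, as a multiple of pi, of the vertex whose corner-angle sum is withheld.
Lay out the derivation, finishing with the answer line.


V = 6, E = 12, F = 8; chi = V - E + F = 2
Gauss-Bonnet: total defect = 2*pi*chi = 4*pi; visible defects sum to (91/24)*pi

Answer: defect(P5) = (5/24)*pi


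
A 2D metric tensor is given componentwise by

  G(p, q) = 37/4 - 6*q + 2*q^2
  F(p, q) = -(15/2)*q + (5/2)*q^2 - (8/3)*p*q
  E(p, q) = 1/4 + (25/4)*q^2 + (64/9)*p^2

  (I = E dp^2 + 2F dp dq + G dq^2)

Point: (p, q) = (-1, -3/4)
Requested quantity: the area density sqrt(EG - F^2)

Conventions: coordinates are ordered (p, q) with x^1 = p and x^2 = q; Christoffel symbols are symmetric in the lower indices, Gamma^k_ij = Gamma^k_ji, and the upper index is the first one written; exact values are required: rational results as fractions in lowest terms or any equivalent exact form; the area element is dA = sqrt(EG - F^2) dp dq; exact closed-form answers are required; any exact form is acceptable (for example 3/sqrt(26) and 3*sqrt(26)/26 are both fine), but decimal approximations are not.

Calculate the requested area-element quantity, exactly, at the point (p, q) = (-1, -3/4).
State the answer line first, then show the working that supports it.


Answer: sqrt(EG - F^2) = 7*sqrt(25669)/96

E = 6265/576, F = 161/32, G = 119/8; EG - F^2 = 1257781/9216


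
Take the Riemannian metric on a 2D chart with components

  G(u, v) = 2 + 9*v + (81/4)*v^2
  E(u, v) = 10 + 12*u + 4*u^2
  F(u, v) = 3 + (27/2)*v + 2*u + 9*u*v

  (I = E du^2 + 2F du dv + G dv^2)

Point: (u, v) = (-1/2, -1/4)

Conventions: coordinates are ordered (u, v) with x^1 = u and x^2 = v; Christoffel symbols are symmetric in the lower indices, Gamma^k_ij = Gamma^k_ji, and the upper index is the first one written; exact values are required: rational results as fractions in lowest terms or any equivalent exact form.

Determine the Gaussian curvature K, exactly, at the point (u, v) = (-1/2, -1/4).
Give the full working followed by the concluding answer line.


E = 5, F = -1/4, G = 65/64, EG - F^2 = 321/64 at the point
E_u = 8, E_v = 0, F_u = -1/4, F_v = 9, G_u = 0, G_v = -9/8
E_vv = 0, F_uv = 9, G_uu = 0
Apply the Brioschi formula K = (det M1 - det M2)/(EG - F^2)^2 over the derivative matrices of E, F, G.
M1 = [[-E_vv/2 + F_uv - G_uu/2, E_u/2, F_u - E_v/2], [F_v - G_u/2, E, F], [G_v/2, F, G]] = [[9, 4, -1/4], [9, 5, -1/4], [-9/16, -1/4, 65/64]]; det M1 = 9
M2 = [[0, E_v/2, G_u/2], [E_v/2, E, F], [G_u/2, F, G]] = [[0, 0, 0], [0, 5, -1/4], [0, -1/4, 65/64]]; det M2 = 0
det M1 - det M2 = 9; K = 9 / (321/64)^2 = 4096/11449

Answer: K = 4096/11449


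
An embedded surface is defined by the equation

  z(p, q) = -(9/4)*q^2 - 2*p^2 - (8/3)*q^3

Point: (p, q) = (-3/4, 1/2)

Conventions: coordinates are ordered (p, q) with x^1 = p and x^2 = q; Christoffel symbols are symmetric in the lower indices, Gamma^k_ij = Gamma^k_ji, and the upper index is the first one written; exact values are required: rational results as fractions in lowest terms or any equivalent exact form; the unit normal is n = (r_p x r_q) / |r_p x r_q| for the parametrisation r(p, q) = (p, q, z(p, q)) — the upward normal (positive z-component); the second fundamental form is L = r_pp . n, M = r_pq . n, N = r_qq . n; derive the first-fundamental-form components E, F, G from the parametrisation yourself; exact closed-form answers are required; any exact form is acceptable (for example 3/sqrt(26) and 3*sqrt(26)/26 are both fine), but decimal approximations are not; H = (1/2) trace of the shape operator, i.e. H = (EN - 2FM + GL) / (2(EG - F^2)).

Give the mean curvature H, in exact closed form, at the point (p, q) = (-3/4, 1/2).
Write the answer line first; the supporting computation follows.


Answer: H = -6440*sqrt(449)/201601

z_p = 3, z_q = -17/4, z_pp = -4, z_pq = 0, z_qq = -25/2
E = 10, F = -51/4, G = 305/16; answer radicand W^2 = 449/16
unnormalised second-form numerators: l = -4, m = 0, n = -25/2; L = l/sqrt(449/16), and similarly M = m/sqrt(W^2), N = n/sqrt(W^2)
H = (E*n - 2*F*m + G*l) / (2*(EG - F^2)*sqrt(W^2)); E*n - 2*F*m + G*l = -805/4, EG - F^2 = 449/16, so H = (-1610/449)/sqrt(449/16)


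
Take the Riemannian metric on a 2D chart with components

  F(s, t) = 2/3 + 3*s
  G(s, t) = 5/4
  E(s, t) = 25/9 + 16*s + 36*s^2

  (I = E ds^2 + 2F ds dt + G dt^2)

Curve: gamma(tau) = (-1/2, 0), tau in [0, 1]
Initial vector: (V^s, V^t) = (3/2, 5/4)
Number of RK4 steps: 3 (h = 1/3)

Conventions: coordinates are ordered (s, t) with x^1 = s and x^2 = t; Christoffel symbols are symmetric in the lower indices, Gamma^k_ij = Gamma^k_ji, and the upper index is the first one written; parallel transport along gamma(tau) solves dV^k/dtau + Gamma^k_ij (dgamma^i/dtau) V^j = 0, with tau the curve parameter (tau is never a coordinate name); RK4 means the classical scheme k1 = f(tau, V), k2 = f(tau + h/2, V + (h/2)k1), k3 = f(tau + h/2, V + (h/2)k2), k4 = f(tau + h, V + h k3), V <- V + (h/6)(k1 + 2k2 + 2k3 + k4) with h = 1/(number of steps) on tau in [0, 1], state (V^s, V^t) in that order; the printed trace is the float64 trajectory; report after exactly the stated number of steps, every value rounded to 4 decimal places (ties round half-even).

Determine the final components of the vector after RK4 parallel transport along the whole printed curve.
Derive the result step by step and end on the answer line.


gamma'(tau) = (0, 0); f(tau, V)^k = -Gamma^k_ij(gamma(tau)) gamma'^i(tau) V^j; h = 1/3; intermediate values shown to 6 dp
curve data and Christoffel symbols at the stage parameters:
  tau = 0.000000: gamma = (-0.500000, 0.000000), gamma' = (0.000000, 0.000000); Gamma_sss = -2.482759, Gamma_sst = 0.000000, Gamma_stt = 0.000000, Gamma_tss = 0.744828, Gamma_tst = 0.000000, Gamma_ttt = 0.000000
  tau = 0.166667: gamma = (-0.500000, 0.000000), gamma' = (0.000000, 0.000000); Gamma_sss = -2.482759, Gamma_sst = 0.000000, Gamma_stt = 0.000000, Gamma_tss = 0.744828, Gamma_tst = 0.000000, Gamma_ttt = 0.000000
  tau = 0.333333: gamma = (-0.500000, 0.000000), gamma' = (0.000000, 0.000000); Gamma_sss = -2.482759, Gamma_sst = 0.000000, Gamma_stt = 0.000000, Gamma_tss = 0.744828, Gamma_tst = 0.000000, Gamma_ttt = 0.000000
  tau = 0.500000: gamma = (-0.500000, 0.000000), gamma' = (0.000000, 0.000000); Gamma_sss = -2.482759, Gamma_sst = 0.000000, Gamma_stt = 0.000000, Gamma_tss = 0.744828, Gamma_tst = 0.000000, Gamma_ttt = 0.000000
  tau = 0.666667: gamma = (-0.500000, 0.000000), gamma' = (0.000000, 0.000000); Gamma_sss = -2.482759, Gamma_sst = 0.000000, Gamma_stt = 0.000000, Gamma_tss = 0.744828, Gamma_tst = 0.000000, Gamma_ttt = 0.000000
  tau = 0.833333: gamma = (-0.500000, 0.000000), gamma' = (0.000000, 0.000000); Gamma_sss = -2.482759, Gamma_sst = 0.000000, Gamma_stt = 0.000000, Gamma_tss = 0.744828, Gamma_tst = 0.000000, Gamma_ttt = 0.000000
  tau = 1.000000: gamma = (-0.500000, 0.000000), gamma' = (0.000000, 0.000000); Gamma_sss = -2.482759, Gamma_sst = 0.000000, Gamma_stt = 0.000000, Gamma_tss = 0.744828, Gamma_tst = 0.000000, Gamma_ttt = 0.000000
step 0: V^s = 1.5000, V^t = 1.2500
step 1: k1 = (0.000000, 0.000000), k2 = (0.000000, 0.000000), k3 = (0.000000, 0.000000), k4 = (0.000000, 0.000000); V <- V + (h/6)(k1 + 2k2 + 2k3 + k4): V^s = 1.5000, V^t = 1.2500
step 2: k1 = (0.000000, 0.000000), k2 = (0.000000, 0.000000), k3 = (0.000000, 0.000000), k4 = (0.000000, 0.000000); V <- V + (h/6)(k1 + 2k2 + 2k3 + k4): V^s = 1.5000, V^t = 1.2500
step 3: k1 = (0.000000, 0.000000), k2 = (0.000000, 0.000000), k3 = (0.000000, 0.000000), k4 = (0.000000, 0.000000); V <- V + (h/6)(k1 + 2k2 + 2k3 + k4): V^s = 1.5000, V^t = 1.2500

Answer: V^s = 1.5000, V^t = 1.2500


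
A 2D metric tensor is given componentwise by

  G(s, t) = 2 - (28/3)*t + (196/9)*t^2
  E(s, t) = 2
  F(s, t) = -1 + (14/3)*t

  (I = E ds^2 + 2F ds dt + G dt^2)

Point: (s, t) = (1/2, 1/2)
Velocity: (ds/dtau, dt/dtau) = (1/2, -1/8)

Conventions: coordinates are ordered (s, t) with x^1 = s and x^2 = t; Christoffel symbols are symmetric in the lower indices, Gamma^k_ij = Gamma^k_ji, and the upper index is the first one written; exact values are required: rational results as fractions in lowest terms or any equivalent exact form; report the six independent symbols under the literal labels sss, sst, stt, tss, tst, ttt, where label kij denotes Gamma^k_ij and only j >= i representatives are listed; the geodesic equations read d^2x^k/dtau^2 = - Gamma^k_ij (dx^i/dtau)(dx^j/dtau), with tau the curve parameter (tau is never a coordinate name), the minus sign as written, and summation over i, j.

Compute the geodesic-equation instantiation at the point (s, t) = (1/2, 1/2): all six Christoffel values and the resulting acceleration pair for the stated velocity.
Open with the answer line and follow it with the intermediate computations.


Answer: Gamma_sss = 0, Gamma_sst = 0, Gamma_stt = 21/17, Gamma_tss = 0, Gamma_tst = 0, Gamma_ttt = 28/17; accelerations (d^2s/dtau^2, d^2t/dtau^2) = (-21/1088, -7/272)

E = 2, F = 4/3, G = 25/9 at the point
E_s = 0, E_t = 0, F_s = 0, F_t = 14/3, G_s = 0, G_t = 112/9
EG - F^2 = 34/9;  g^inv = (9/34) * [[25/9, -4/3], [-4/3, 2]]
first-kind symbols [ij,l] = (1/2)(d_i g_jl + d_j g_il - d_l g_ij): [ss,s] = E_s/2 = 0, [ss,t] = F_s - E_t/2 = 0, [st,s] = E_t/2 = 0, [st,t] = G_s/2 = 0, [tt,s] = F_t - G_s/2 = 14/3, [tt,t] = G_t/2 = 56/9
Gamma^s_ij = (G*[ij,s] - F*[ij,t])/(EG - F^2), Gamma^t_ij = (E*[ij,t] - F*[ij,s])/(EG - F^2)
Gamma_sss = 0, Gamma_sst = 0, Gamma_stt = 21/17, Gamma_tss = 0, Gamma_tst = 0, Gamma_ttt = 28/17
d^2s/dtau^2 = -(Gamma_sss*(1/2)^2 + 2*Gamma_sst*(1/2)*(-1/8) + Gamma_stt*(-1/8)^2) = -21/1088
d^2t/dtau^2 = -(Gamma_tss*(1/2)^2 + 2*Gamma_tst*(1/2)*(-1/8) + Gamma_ttt*(-1/8)^2) = -7/272


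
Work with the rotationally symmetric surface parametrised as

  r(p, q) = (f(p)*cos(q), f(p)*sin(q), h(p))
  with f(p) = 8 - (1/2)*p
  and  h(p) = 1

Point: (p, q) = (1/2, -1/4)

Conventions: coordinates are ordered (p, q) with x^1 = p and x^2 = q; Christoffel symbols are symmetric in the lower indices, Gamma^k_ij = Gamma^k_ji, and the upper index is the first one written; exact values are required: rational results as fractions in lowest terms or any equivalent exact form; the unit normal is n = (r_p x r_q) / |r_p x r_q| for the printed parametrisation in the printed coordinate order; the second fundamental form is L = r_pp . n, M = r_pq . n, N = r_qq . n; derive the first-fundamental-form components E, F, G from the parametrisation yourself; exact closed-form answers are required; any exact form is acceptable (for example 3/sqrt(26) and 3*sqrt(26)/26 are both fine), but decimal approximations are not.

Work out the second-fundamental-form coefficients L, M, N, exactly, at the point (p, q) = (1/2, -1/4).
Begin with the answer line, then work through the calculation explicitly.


Answer: L = 0, M = 0, N = 0

f = 31/4, f' = -1/2, f'' = 0, h' = 0, h'' = 0
E = 1/4, F = 0, G = 961/16; answer radicand W^2 = 1/4
unnormalised second-form numerators: l = 0, m = 0, n = 0; L = l/sqrt(1/4), and similarly M = m/sqrt(W^2), N = n/sqrt(W^2)


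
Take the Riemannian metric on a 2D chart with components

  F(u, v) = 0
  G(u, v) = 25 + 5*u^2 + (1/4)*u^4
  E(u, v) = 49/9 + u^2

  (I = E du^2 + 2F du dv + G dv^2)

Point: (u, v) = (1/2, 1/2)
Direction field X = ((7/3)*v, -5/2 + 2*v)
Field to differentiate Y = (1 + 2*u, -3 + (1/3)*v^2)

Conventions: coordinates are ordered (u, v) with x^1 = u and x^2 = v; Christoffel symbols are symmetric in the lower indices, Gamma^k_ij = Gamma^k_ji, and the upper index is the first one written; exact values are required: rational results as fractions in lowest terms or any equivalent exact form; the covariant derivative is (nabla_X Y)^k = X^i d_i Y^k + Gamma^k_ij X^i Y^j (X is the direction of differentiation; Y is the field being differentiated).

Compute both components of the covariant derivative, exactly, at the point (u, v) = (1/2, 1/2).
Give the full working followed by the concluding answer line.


E = 205/36, F = 0, G = 1681/64 at the point
E_u = 1, E_v = 0, F_u = 0, F_v = 0, G_u = 41/8, G_v = 0
EG - F^2 = 344605/2304;  g^inv = (2304/344605) * [[1681/64, 0], [0, 205/36]]
first-kind symbols [ij,l] = (1/2)(d_i g_jl + d_j g_il - d_l g_ij): [uu,u] = E_u/2 = 1/2, [uu,v] = F_u - E_v/2 = 0, [uv,u] = E_v/2 = 0, [uv,v] = G_u/2 = 41/16, [vv,u] = F_v - G_u/2 = -41/16, [vv,v] = G_v/2 = 0
Gamma^u_ij = (G*[ij,u] - F*[ij,v])/(EG - F^2), Gamma^v_ij = (E*[ij,v] - F*[ij,u])/(EG - F^2)
Gamma_uuu = 18/205, Gamma_uuv = 0, Gamma_uvv = -9/20, Gamma_vuu = 0, Gamma_vuv = 4/41, Gamma_vvv = 0
X = (7/6, -3/2), Y = (2, -35/12) at the point

Answer: (nabla_X Y)^u = 11207/19680, (nabla_X Y)^v = -415/369


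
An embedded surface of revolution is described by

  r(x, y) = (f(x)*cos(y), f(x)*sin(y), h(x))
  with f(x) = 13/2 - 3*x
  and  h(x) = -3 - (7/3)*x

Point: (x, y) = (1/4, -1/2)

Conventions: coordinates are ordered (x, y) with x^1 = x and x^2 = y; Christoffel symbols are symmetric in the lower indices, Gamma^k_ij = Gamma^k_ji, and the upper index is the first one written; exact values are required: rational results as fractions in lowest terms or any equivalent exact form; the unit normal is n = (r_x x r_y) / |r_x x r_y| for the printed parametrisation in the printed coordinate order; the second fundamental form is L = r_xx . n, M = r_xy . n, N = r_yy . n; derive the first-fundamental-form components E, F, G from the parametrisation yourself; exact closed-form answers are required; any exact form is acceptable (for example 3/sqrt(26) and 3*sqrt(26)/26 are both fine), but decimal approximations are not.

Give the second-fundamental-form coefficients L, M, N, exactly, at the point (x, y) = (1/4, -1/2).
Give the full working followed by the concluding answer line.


f = 23/4, f' = -3, f'' = 0, h' = -7/3, h'' = 0
E = 130/9, F = 0, G = 529/16; answer radicand W^2 = 130/9
unnormalised second-form numerators: l = 0, m = 0, n = -161/12; L = l/sqrt(130/9), and similarly M = m/sqrt(W^2), N = n/sqrt(W^2)

Answer: L = 0, M = 0, N = -161*sqrt(130)/520


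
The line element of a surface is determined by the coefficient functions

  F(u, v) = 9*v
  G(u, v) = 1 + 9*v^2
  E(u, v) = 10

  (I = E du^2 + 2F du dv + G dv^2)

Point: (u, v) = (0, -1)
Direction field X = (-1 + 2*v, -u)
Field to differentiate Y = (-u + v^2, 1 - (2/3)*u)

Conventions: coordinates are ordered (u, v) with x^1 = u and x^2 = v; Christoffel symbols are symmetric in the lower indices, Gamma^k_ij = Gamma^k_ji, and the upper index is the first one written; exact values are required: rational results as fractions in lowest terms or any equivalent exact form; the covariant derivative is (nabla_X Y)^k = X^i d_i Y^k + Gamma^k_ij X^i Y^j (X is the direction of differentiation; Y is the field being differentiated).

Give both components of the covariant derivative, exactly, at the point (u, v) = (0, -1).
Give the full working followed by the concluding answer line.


E = 10, F = -9, G = 10 at the point
E_u = 0, E_v = 0, F_u = 0, F_v = 9, G_u = 0, G_v = -18
EG - F^2 = 19;  g^inv = (1/19) * [[10, 9], [9, 10]]
first-kind symbols [ij,l] = (1/2)(d_i g_jl + d_j g_il - d_l g_ij): [uu,u] = E_u/2 = 0, [uu,v] = F_u - E_v/2 = 0, [uv,u] = E_v/2 = 0, [uv,v] = G_u/2 = 0, [vv,u] = F_v - G_u/2 = 9, [vv,v] = G_v/2 = -9
Gamma^u_ij = (G*[ij,u] - F*[ij,v])/(EG - F^2), Gamma^v_ij = (E*[ij,v] - F*[ij,u])/(EG - F^2)
Gamma_uuu = 0, Gamma_uuv = 0, Gamma_uvv = 9/19, Gamma_vuu = 0, Gamma_vuv = 0, Gamma_vvv = -9/19
X = (-3, 0), Y = (1, 1) at the point

Answer: (nabla_X Y)^u = 3, (nabla_X Y)^v = 2


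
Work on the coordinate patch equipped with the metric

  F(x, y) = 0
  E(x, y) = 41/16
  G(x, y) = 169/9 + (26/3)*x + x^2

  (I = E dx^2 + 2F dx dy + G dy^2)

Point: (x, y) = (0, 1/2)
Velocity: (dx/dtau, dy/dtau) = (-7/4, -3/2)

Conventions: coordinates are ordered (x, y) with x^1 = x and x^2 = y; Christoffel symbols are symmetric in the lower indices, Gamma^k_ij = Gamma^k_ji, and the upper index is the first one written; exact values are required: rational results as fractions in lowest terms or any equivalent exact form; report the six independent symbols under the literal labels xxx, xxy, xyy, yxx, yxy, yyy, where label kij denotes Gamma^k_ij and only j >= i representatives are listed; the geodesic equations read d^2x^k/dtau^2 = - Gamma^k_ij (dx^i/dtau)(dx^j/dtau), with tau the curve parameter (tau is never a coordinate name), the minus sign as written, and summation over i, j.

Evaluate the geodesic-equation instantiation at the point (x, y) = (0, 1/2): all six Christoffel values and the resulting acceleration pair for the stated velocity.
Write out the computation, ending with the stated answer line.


E = 41/16, F = 0, G = 169/9 at the point
E_x = 0, E_y = 0, F_x = 0, F_y = 0, G_x = 26/3, G_y = 0
EG - F^2 = 6929/144;  g^inv = (144/6929) * [[169/9, 0], [0, 41/16]]
first-kind symbols [ij,l] = (1/2)(d_i g_jl + d_j g_il - d_l g_ij): [xx,x] = E_x/2 = 0, [xx,y] = F_x - E_y/2 = 0, [xy,x] = E_y/2 = 0, [xy,y] = G_x/2 = 13/3, [yy,x] = F_y - G_x/2 = -13/3, [yy,y] = G_y/2 = 0
Gamma^x_ij = (G*[ij,x] - F*[ij,y])/(EG - F^2), Gamma^y_ij = (E*[ij,y] - F*[ij,x])/(EG - F^2)
Gamma_xxx = 0, Gamma_xxy = 0, Gamma_xyy = -208/123, Gamma_yxx = 0, Gamma_yxy = 3/13, Gamma_yyy = 0
d^2x/dtau^2 = -(Gamma_xxx*(-7/4)^2 + 2*Gamma_xxy*(-7/4)*(-3/2) + Gamma_xyy*(-3/2)^2) = 156/41
d^2y/dtau^2 = -(Gamma_yxx*(-7/4)^2 + 2*Gamma_yxy*(-7/4)*(-3/2) + Gamma_yyy*(-3/2)^2) = -63/52

Answer: Gamma_xxx = 0, Gamma_xxy = 0, Gamma_xyy = -208/123, Gamma_yxx = 0, Gamma_yxy = 3/13, Gamma_yyy = 0; accelerations (d^2x/dtau^2, d^2y/dtau^2) = (156/41, -63/52)


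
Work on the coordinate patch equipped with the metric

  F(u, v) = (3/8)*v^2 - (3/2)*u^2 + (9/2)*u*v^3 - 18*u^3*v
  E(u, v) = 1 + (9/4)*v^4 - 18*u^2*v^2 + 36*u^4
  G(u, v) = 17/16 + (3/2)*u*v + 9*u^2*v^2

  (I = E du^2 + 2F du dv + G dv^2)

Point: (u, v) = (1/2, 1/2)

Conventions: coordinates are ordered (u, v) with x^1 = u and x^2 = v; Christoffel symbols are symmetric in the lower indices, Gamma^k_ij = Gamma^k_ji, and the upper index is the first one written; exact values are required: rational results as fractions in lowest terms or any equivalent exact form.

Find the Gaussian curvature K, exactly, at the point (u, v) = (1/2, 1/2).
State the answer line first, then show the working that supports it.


Answer: K = -46080/43681

E = 145/64, F = -9/8, G = 2, EG - F^2 = 209/64 at the point
E_u = 27/2, E_v = -27/8, F_u = -123/16, F_v = -3/16, G_u = 3, G_v = 3
E_vv = -9/4, F_uv = -81/8, G_uu = 9/2
The intrinsic route: Brioschi's K = (det M1 - det M2)/(EG - F^2)^2.
M1 = [[-E_vv/2 + F_uv - G_uu/2, E_u/2, F_u - E_v/2], [F_v - G_u/2, E, F], [G_v/2, F, G]] = [[-45/4, 27/4, -6], [-27/16, 145/64, -9/8], [3/2, -9/8, 2]]; det M1 = -4185/256
M2 = [[0, E_v/2, G_u/2], [E_v/2, E, F], [G_u/2, F, G]] = [[0, -27/16, 3/2], [-27/16, 145/64, -9/8], [3/2, -9/8, 2]]; det M2 = -1305/256
det M1 - det M2 = -45/4; K = -45/4 / (209/64)^2 = -46080/43681


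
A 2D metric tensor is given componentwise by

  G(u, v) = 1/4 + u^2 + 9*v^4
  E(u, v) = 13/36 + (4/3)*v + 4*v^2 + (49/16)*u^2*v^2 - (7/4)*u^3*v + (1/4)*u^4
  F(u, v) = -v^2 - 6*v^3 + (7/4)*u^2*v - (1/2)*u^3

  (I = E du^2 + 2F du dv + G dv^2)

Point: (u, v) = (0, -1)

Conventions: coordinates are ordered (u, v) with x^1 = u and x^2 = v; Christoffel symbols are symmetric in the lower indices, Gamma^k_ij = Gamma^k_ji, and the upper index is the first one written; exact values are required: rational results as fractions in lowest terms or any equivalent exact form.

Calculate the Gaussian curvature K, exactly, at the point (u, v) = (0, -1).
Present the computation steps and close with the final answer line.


E = 109/36, F = 5, G = 37/4, EG - F^2 = 433/144 at the point
E_u = 0, E_v = -20/3, F_u = 0, F_v = -16, G_u = 0, G_v = -36
E_vv = 8, F_uv = 0, G_uu = 2
Using the Brioschi determinant formula for K from the metric derivatives:
M1 = [[-E_vv/2 + F_uv - G_uu/2, E_u/2, F_u - E_v/2], [F_v - G_u/2, E, F], [G_v/2, F, G]] = [[-5, 0, 10/3], [-16, 109/36, 5], [-18, 5, 37/4]]; det M1 = -14405/144
M2 = [[0, E_v/2, G_u/2], [E_v/2, E, F], [G_u/2, F, G]] = [[0, -10/3, 0], [-10/3, 109/36, 5], [0, 5, 37/4]]; det M2 = -925/9
det M1 - det M2 = 395/144; K = 395/144 / (433/144)^2 = 56880/187489

Answer: K = 56880/187489


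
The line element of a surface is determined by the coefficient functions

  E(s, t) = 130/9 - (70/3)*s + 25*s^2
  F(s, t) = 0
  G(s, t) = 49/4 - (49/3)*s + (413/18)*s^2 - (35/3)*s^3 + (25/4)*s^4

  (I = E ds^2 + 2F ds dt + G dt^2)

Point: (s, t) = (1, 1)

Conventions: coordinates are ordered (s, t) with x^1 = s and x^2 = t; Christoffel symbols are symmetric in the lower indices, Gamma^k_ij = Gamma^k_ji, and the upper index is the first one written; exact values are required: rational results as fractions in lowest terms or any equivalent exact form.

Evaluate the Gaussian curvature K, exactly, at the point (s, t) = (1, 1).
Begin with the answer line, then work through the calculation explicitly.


Answer: K = -2187/46255

E = 145/9, F = 0, G = 121/9, EG - F^2 = 17545/81 at the point
E_s = 80/3, E_t = 0, F_s = 0, F_t = 0, G_s = 176/9, G_t = 0
E_tt = 0, F_st = 0, G_ss = 458/9
Using the Brioschi determinant formula for K from the metric derivatives:
M1 = [[-E_tt/2 + F_st - G_ss/2, E_s/2, F_s - E_t/2], [F_t - G_s/2, E, F], [G_t/2, F, G]] = [[-229/9, 40/3, 0], [-88/9, 145/9, 0], [0, 0, 121/9]]; det M1 = -2740045/729
M2 = [[0, E_t/2, G_s/2], [E_t/2, E, F], [G_s/2, F, G]] = [[0, 0, 88/9], [0, 145/9, 0], [88/9, 0, 121/9]]; det M2 = -1122880/729
det M1 - det M2 = -6655/3; K = -6655/3 / (17545/81)^2 = -2187/46255


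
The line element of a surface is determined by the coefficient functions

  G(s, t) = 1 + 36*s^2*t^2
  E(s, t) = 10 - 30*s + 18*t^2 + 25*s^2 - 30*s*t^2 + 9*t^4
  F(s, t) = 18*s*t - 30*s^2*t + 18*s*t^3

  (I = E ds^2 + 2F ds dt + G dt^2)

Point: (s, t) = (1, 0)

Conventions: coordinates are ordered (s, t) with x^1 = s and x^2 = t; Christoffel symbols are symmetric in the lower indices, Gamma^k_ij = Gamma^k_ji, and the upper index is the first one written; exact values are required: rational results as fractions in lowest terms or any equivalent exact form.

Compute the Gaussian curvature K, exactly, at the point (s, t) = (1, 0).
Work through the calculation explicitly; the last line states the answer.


E = 5, F = 0, G = 1, EG - F^2 = 5 at the point
E_s = 20, E_t = 0, F_s = 0, F_t = -12, G_s = 0, G_t = 0
E_tt = -24, F_st = -42, G_ss = 0
Evaluate Brioschi's two determinant matrices M1, M2 and divide by (EG - F^2)^2.
M1 = [[-E_tt/2 + F_st - G_ss/2, E_s/2, F_s - E_t/2], [F_t - G_s/2, E, F], [G_t/2, F, G]] = [[-30, 10, 0], [-12, 5, 0], [0, 0, 1]]; det M1 = -30
M2 = [[0, E_t/2, G_s/2], [E_t/2, E, F], [G_s/2, F, G]] = [[0, 0, 0], [0, 5, 0], [0, 0, 1]]; det M2 = 0
det M1 - det M2 = -30; K = -30 / (5)^2 = -6/5

Answer: K = -6/5


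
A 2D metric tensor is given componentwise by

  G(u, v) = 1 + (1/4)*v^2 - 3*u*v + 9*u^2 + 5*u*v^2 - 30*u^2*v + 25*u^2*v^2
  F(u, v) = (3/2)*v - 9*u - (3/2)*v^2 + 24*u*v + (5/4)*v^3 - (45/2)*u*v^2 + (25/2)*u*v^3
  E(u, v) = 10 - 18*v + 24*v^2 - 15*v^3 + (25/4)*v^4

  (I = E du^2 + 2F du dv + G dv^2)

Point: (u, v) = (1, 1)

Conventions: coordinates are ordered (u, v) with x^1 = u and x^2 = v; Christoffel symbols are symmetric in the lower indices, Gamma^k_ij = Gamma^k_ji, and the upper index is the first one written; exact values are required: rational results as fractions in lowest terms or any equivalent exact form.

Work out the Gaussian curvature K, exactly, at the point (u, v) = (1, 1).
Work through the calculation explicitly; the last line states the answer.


E = 29/4, F = 25/4, G = 29/4, EG - F^2 = 27/2 at the point
E_u = 0, E_v = 10, F_u = 5, F_v = 75/4, G_u = 10, G_v = 55/2
E_vv = 33, F_uv = 33/2, G_uu = 8
Apply the Brioschi formula K = (det M1 - det M2)/(EG - F^2)^2 over the derivative matrices of E, F, G.
M1 = [[-E_vv/2 + F_uv - G_uu/2, E_u/2, F_u - E_v/2], [F_v - G_u/2, E, F], [G_v/2, F, G]] = [[-4, 0, 0], [55/4, 29/4, 25/4], [55/4, 25/4, 29/4]]; det M1 = -54
M2 = [[0, E_v/2, G_u/2], [E_v/2, E, F], [G_u/2, F, G]] = [[0, 5, 5], [5, 29/4, 25/4], [5, 25/4, 29/4]]; det M2 = -50
det M1 - det M2 = -4; K = -4 / (27/2)^2 = -16/729

Answer: K = -16/729


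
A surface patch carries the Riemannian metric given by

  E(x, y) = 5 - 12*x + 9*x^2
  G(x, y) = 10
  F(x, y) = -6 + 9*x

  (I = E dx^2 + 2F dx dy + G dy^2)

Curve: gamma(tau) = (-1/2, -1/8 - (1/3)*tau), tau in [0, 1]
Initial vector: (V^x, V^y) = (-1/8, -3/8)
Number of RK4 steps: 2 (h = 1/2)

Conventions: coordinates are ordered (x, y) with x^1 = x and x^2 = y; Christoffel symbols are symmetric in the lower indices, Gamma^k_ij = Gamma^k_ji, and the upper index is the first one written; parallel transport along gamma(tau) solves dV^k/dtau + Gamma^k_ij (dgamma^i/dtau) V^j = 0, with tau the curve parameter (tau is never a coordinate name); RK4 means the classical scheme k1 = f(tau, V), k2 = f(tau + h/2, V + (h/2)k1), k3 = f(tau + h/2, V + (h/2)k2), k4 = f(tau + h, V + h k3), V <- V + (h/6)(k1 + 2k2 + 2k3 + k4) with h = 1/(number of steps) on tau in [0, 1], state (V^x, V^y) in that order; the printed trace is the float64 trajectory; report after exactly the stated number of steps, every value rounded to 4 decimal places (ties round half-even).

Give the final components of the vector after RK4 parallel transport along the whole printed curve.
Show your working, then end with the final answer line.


gamma'(tau) = (0, -1/3); f(tau, V)^k = -Gamma^k_ij(gamma(tau)) gamma'^i(tau) V^j; h = 1/2; intermediate values shown to 6 dp
curve data and Christoffel symbols at the stage parameters:
  tau = 0.000000: gamma = (-0.500000, -0.125000), gamma' = (0.000000, -0.333333); Gamma_xxx = -0.471910, Gamma_xxy = 0.000000, Gamma_xyy = 0.000000, Gamma_yxx = 0.404494, Gamma_yxy = 0.000000, Gamma_yyy = 0.000000
  tau = 0.250000: gamma = (-0.500000, -0.208333), gamma' = (0.000000, -0.333333); Gamma_xxx = -0.471910, Gamma_xxy = 0.000000, Gamma_xyy = 0.000000, Gamma_yxx = 0.404494, Gamma_yxy = 0.000000, Gamma_yyy = 0.000000
  tau = 0.500000: gamma = (-0.500000, -0.291667), gamma' = (0.000000, -0.333333); Gamma_xxx = -0.471910, Gamma_xxy = 0.000000, Gamma_xyy = 0.000000, Gamma_yxx = 0.404494, Gamma_yxy = 0.000000, Gamma_yyy = 0.000000
  tau = 0.750000: gamma = (-0.500000, -0.375000), gamma' = (0.000000, -0.333333); Gamma_xxx = -0.471910, Gamma_xxy = 0.000000, Gamma_xyy = 0.000000, Gamma_yxx = 0.404494, Gamma_yxy = 0.000000, Gamma_yyy = 0.000000
  tau = 1.000000: gamma = (-0.500000, -0.458333), gamma' = (0.000000, -0.333333); Gamma_xxx = -0.471910, Gamma_xxy = 0.000000, Gamma_xyy = 0.000000, Gamma_yxx = 0.404494, Gamma_yxy = 0.000000, Gamma_yyy = 0.000000
step 0: V^x = -0.1250, V^y = -0.3750
step 1: k1 = (0.000000, 0.000000), k2 = (0.000000, 0.000000), k3 = (0.000000, 0.000000), k4 = (0.000000, 0.000000); V <- V + (h/6)(k1 + 2k2 + 2k3 + k4): V^x = -0.1250, V^y = -0.3750
step 2: k1 = (0.000000, 0.000000), k2 = (0.000000, 0.000000), k3 = (0.000000, 0.000000), k4 = (0.000000, 0.000000); V <- V + (h/6)(k1 + 2k2 + 2k3 + k4): V^x = -0.1250, V^y = -0.3750

Answer: V^x = -0.1250, V^y = -0.3750


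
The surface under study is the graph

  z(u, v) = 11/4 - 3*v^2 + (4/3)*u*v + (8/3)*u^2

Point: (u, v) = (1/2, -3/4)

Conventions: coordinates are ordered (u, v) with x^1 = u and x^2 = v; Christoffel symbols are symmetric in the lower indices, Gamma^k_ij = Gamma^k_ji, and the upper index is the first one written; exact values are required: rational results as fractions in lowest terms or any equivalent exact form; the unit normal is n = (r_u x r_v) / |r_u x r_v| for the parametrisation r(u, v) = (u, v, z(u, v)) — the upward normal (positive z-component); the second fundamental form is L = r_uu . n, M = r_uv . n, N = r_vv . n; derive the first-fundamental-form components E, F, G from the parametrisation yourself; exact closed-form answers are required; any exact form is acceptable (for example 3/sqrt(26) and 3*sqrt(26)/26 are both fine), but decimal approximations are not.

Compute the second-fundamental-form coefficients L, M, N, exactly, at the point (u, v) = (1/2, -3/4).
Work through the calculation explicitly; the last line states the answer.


z_u = 5/3, z_v = 31/6, z_uu = 16/3, z_uv = 4/3, z_vv = -6
E = 34/9, F = 155/18, G = 997/36; answer radicand W^2 = 1097/36
unnormalised second-form numerators: l = 16/3, m = 4/3, n = -6; L = l/sqrt(1097/36), and similarly M = m/sqrt(W^2), N = n/sqrt(W^2)

Answer: L = 32*sqrt(1097)/1097, M = 8*sqrt(1097)/1097, N = -36*sqrt(1097)/1097


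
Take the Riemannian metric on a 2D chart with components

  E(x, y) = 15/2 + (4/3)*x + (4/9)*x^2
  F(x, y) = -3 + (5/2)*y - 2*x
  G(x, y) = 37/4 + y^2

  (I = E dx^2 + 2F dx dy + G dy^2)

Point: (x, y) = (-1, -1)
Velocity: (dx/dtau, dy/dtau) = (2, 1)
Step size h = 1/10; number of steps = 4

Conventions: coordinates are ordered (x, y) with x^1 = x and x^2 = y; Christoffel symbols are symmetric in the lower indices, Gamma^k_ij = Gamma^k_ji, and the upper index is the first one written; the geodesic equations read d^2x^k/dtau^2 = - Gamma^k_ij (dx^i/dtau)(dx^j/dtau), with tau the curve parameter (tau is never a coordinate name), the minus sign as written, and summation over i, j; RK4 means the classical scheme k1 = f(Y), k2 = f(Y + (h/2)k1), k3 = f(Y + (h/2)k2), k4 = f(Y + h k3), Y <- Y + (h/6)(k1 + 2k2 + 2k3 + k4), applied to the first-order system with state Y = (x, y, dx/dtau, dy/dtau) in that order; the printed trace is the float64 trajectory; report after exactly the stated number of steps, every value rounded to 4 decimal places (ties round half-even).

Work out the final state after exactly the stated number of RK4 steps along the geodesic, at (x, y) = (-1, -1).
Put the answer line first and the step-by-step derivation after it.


Answer: x = -0.2171, y = -0.5355, dx/dtau = 1.8823, dy/dtau = 1.3064

f(Y) = (dx/dtau, dy/dtau, -Gamma^x_ij Y'^i Y'^j, -Gamma^y_ij Y'^i Y'^j) with the Gammas evaluated at the stage position; h = 0.100000; intermediate values shown to 6 dp
step 0: x = -1.0000, y = -1.0000, dx/dtau = 2.0000, dy/dtau = 1.0000
step 1:
  k1: at (x, y) = (-1.000000, -1.000000), (dx/dtau, dy/dtau) = (2.000000, 1.000000); Gamma_xxx = -0.085064, Gamma_xxy = 0.000000, Gamma_xyy = 0.398549, Gamma_yxx = -0.224168, Gamma_yxy = 0.000000, Gamma_yyy = 0.038529; k1 = (2.000000, 1.000000, -0.058294, 0.858144)
  k2: at (x, y) = (-0.900000, -0.950000), (dx/dtau, dy/dtau) = (1.997085, 1.042907); Gamma_xxx = -0.081019, Gamma_xxy = 0.000000, Gamma_xyy = 0.400930, Gamma_yxx = -0.225525, Gamma_yxy = 0.000000, Gamma_yyy = 0.047606; k2 = (1.997085, 1.042907, -0.112942, 0.847693)
  k3: at (x, y) = (-0.900146, -0.947855), (dx/dtau, dy/dtau) = (1.994353, 1.042385); Gamma_xxx = -0.080826, Gamma_xxy = 0.000000, Gamma_xyy = 0.400891, Gamma_yxx = -0.225502, Gamma_yxy = 0.000000, Gamma_yyy = 0.047600; k3 = (1.994353, 1.042385, -0.114113, 0.845203)
  k4: at (x, y) = (-0.800565, -0.895762), (dx/dtau, dy/dtau) = (1.988589, 1.084520); Gamma_xxx = -0.076473, Gamma_xxy = 0.000000, Gamma_xyy = 0.402879, Gamma_yxx = -0.226636, Gamma_yxy = 0.000000, Gamma_yyy = 0.056705; k4 = (1.988589, 1.084520, -0.171448, 0.829532)
  Y <- Y + (h/6)(k1 + 2k2 + 2k3 + k4): x = -0.8005, y = -0.8957, dx/dtau = 1.9886, dy/dtau = 1.0846
step 2:
  k1: at (x, y) = (-0.800476, -0.895748), (dx/dtau, dy/dtau) = (1.988602, 1.084558); Gamma_xxx = -0.076472, Gamma_xxy = 0.000000, Gamma_xyy = 0.402881, Gamma_yxx = -0.226637, Gamma_yxy = 0.000000, Gamma_yyy = 0.056713; k1 = (1.988602, 1.084558, -0.171483, 0.829535)
  k2: at (x, y) = (-0.701045, -0.841520), (dx/dtau, dy/dtau) = (1.980028, 1.126035); Gamma_xxx = -0.071817, Gamma_xxy = 0.000000, Gamma_xyy = 0.404459, Gamma_yxx = -0.227537, Gamma_yxy = 0.000000, Gamma_yyy = 0.065843; k2 = (1.980028, 1.126035, -0.231277, 0.808575)
  k3: at (x, y) = (-0.701474, -0.839447), (dx/dtau, dy/dtau) = (1.977039, 1.124987); Gamma_xxx = -0.071627, Gamma_xxy = 0.000000, Gamma_xyy = 0.404399, Gamma_yxx = -0.227502, Gamma_yxy = 0.000000, Gamma_yyy = 0.065806; k3 = (1.977039, 1.124987, -0.231839, 0.805949)
  k4: at (x, y) = (-0.602772, -0.783250), (dx/dtau, dy/dtau) = (1.965419, 1.165153); Gamma_xxx = -0.066690, Gamma_xxy = 0.000000, Gamma_xyy = 0.405519, Gamma_yxx = -0.228141, Gamma_yxy = 0.000000, Gamma_yyy = 0.074871; k4 = (1.965419, 1.165153, -0.292908, 0.779634)
  Y <- Y + (h/6)(k1 + 2k2 + 2k3 + k4): x = -0.6027, y = -0.7832, dx/dtau = 1.9654, dy/dtau = 1.1652
step 3:
  k1: at (x, y) = (-0.602673, -0.783219), (dx/dtau, dy/dtau) = (1.965425, 1.165195); Gamma_xxx = -0.066688, Gamma_xxy = 0.000000, Gamma_xyy = 0.405520, Gamma_yxx = -0.228142, Gamma_yxy = 0.000000, Gamma_yyy = 0.074880; k1 = (1.965425, 1.165195, -0.292959, 0.779624)
  k2: at (x, y) = (-0.504402, -0.724959), (dx/dtau, dy/dtau) = (1.950777, 1.204176); Gamma_xxx = -0.061476, Gamma_xxy = 0.000000, Gamma_xyy = 0.406169, Gamma_yxx = -0.228512, Gamma_yxy = 0.000000, Gamma_yyy = 0.083877; k2 = (1.950777, 1.204176, -0.355012, 0.747984)
  k3: at (x, y) = (-0.505134, -0.723010), (dx/dtau, dy/dtau) = (1.947675, 1.202594); Gamma_xxx = -0.061296, Gamma_xxy = 0.000000, Gamma_xyy = 0.406092, Gamma_yxx = -0.228468, Gamma_yxy = 0.000000, Gamma_yyy = 0.083807; k3 = (1.947675, 1.202594, -0.354781, 0.745473)
  k4: at (x, y) = (-0.407906, -0.662960), (dx/dtau, dy/dtau) = (1.929947, 1.239742); Gamma_xxx = -0.055849, Gamma_xxy = 0.000000, Gamma_xyy = 0.406238, Gamma_yxx = -0.228551, Gamma_yxy = 0.000000, Gamma_yyy = 0.092640; k4 = (1.929947, 1.239742, -0.416351, 0.708899)
  Y <- Y + (h/6)(k1 + 2k2 + 2k3 + k4): x = -0.4078, y = -0.6629, dx/dtau = 1.9299, dy/dtau = 1.2398
step 4:
  k1: at (x, y) = (-0.407802, -0.662911), (dx/dtau, dy/dtau) = (1.929944, 1.239785); Gamma_xxx = -0.055845, Gamma_xxy = 0.000000, Gamma_xyy = 0.406239, Gamma_yxx = -0.228551, Gamma_yxy = 0.000000, Gamma_yyy = 0.092650; k1 = (1.929944, 1.239785, -0.416413, 0.708872)
  k2: at (x, y) = (-0.311305, -0.600922), (dx/dtau, dy/dtau) = (1.909123, 1.275229); Gamma_xxx = -0.050168, Gamma_xxy = 0.000000, Gamma_xyy = 0.405874, Gamma_yxx = -0.228344, Gamma_yxy = 0.000000, Gamma_yyy = 0.101315; k2 = (1.909123, 1.275229, -0.477188, 0.667497)
  k3: at (x, y) = (-0.312346, -0.599150), (dx/dtau, dy/dtau) = (1.906084, 1.273160); Gamma_xxx = -0.050005, Gamma_xxy = 0.000000, Gamma_xyy = 0.405788, Gamma_yxx = -0.228295, Gamma_yxy = 0.000000, Gamma_yyy = 0.101212; k3 = (1.906084, 1.273160, -0.476081, 0.665372)
  k4: at (x, y) = (-0.217193, -0.535595), (dx/dtau, dy/dtau) = (1.882336, 1.306323); Gamma_xxx = -0.044154, Gamma_xxy = 0.000000, Gamma_xyy = 0.404903, Gamma_yxx = -0.227790, Gamma_yxy = 0.000000, Gamma_yyy = 0.109616; k4 = (1.882336, 1.306323, -0.534513, 0.620046)
  Y <- Y + (h/6)(k1 + 2k2 + 2k3 + k4): x = -0.2171, y = -0.5355, dx/dtau = 1.8823, dy/dtau = 1.3064


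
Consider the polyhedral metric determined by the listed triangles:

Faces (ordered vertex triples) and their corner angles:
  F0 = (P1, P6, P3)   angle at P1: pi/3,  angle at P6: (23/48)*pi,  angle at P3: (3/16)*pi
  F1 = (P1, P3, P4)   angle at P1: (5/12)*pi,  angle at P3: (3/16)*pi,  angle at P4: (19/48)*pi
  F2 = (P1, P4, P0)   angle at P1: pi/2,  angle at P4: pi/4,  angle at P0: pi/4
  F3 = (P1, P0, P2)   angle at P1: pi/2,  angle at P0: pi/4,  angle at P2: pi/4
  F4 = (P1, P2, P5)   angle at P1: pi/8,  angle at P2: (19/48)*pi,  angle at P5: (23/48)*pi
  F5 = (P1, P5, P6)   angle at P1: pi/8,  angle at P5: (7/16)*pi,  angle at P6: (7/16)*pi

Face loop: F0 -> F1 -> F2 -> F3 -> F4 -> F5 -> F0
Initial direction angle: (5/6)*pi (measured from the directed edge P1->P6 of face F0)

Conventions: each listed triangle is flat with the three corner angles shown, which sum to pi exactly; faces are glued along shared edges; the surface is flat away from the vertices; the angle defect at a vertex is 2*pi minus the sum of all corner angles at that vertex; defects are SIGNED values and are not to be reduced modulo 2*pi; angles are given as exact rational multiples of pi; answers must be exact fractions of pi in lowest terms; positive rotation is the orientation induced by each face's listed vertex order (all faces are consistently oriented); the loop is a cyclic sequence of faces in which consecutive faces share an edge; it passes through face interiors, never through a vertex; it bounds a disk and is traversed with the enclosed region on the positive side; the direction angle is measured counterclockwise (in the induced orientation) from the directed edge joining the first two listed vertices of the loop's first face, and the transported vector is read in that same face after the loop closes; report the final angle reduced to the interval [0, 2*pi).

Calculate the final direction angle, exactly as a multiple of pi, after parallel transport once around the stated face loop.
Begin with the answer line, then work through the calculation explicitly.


Answer: final direction angle = (5/6)*pi

enclosed vertex P1: corner angles sum to 2*pi, defect = 2*pi - 2*pi = 0
the final direction is the initial angle plus the enclosed defects, taken mod 2*pi in the induced orientation
final angle = (5/6)*pi + 0 = (5/6)*pi (mod 2*pi)


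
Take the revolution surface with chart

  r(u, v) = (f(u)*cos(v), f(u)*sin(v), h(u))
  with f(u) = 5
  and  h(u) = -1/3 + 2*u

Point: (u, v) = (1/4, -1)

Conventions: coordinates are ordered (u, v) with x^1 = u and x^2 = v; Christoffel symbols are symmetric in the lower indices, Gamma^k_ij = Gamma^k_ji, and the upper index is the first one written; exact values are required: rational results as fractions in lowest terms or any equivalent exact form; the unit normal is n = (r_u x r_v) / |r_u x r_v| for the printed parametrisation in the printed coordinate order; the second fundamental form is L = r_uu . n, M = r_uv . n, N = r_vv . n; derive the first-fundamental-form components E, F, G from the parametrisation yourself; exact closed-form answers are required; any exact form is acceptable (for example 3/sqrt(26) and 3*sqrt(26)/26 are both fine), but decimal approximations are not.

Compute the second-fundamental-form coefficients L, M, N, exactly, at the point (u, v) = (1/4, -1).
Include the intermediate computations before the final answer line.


f = 5, f' = 0, f'' = 0, h' = 2, h'' = 0
E = 4, F = 0, G = 25; answer radicand W^2 = 4
unnormalised second-form numerators: l = 0, m = 0, n = 10; L = l/sqrt(4), and similarly M = m/sqrt(W^2), N = n/sqrt(W^2)

Answer: L = 0, M = 0, N = 5


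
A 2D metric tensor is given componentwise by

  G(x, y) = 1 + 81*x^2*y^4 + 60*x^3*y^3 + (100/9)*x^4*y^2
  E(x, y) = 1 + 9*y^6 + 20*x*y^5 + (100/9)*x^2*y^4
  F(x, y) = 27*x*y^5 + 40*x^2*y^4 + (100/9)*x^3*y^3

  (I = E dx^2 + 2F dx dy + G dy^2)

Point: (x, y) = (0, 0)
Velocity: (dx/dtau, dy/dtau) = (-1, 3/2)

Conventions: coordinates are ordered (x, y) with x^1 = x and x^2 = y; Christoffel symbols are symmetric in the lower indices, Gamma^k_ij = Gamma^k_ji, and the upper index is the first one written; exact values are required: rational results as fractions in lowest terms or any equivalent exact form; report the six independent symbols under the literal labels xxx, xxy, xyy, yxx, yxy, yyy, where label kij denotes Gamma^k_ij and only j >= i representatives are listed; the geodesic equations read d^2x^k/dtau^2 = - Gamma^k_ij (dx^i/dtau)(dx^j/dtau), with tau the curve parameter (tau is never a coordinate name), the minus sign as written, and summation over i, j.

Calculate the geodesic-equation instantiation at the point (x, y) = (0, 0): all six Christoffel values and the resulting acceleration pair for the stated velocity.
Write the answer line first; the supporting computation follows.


Answer: Gamma_xxx = 0, Gamma_xxy = 0, Gamma_xyy = 0, Gamma_yxx = 0, Gamma_yxy = 0, Gamma_yyy = 0; accelerations (d^2x/dtau^2, d^2y/dtau^2) = (0, 0)

E = 1, F = 0, G = 1 at the point
E_x = 0, E_y = 0, F_x = 0, F_y = 0, G_x = 0, G_y = 0
EG - F^2 = 1;  g^inv = (1) * [[1, 0], [0, 1]]
first-kind symbols [ij,l] = (1/2)(d_i g_jl + d_j g_il - d_l g_ij): [xx,x] = E_x/2 = 0, [xx,y] = F_x - E_y/2 = 0, [xy,x] = E_y/2 = 0, [xy,y] = G_x/2 = 0, [yy,x] = F_y - G_x/2 = 0, [yy,y] = G_y/2 = 0
Gamma^x_ij = (G*[ij,x] - F*[ij,y])/(EG - F^2), Gamma^y_ij = (E*[ij,y] - F*[ij,x])/(EG - F^2)
Gamma_xxx = 0, Gamma_xxy = 0, Gamma_xyy = 0, Gamma_yxx = 0, Gamma_yxy = 0, Gamma_yyy = 0
d^2x/dtau^2 = -(Gamma_xxx*(-1)^2 + 2*Gamma_xxy*(-1)*(3/2) + Gamma_xyy*(3/2)^2) = 0
d^2y/dtau^2 = -(Gamma_yxx*(-1)^2 + 2*Gamma_yxy*(-1)*(3/2) + Gamma_yyy*(3/2)^2) = 0
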